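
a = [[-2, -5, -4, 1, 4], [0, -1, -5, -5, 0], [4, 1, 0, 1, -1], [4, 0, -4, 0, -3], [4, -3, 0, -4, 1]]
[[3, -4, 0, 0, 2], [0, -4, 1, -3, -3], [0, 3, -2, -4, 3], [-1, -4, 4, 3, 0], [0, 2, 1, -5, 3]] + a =[[1, -9, -4, 1, 6], [0, -5, -4, -8, -3], [4, 4, -2, -3, 2], [3, -4, 0, 3, -3], [4, -1, 1, -9, 4]]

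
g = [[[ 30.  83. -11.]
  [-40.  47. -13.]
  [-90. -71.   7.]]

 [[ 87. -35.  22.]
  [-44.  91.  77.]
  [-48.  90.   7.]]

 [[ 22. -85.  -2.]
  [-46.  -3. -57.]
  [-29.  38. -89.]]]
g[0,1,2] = -13.0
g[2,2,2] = -89.0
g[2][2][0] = -29.0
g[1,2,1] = 90.0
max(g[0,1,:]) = 47.0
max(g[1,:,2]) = 77.0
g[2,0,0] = 22.0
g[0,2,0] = -90.0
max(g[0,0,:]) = 83.0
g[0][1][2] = -13.0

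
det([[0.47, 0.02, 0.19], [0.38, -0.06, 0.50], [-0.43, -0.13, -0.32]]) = 0.023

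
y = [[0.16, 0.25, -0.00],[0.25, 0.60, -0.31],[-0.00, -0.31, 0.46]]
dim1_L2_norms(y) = [0.3, 0.72, 0.55]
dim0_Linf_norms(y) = [0.25, 0.6, 0.46]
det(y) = 0.00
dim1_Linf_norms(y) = [0.25, 0.6, 0.46]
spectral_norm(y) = 0.90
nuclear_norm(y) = 1.22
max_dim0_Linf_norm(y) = 0.6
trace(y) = 1.22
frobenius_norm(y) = 0.96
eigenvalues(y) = [0.9, 0.0, 0.32]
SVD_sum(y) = [[0.06, 0.19, -0.13], [0.19, 0.56, -0.39], [-0.13, -0.39, 0.28]] + [[0.1, 0.06, 0.13], [0.06, 0.04, 0.08], [0.13, 0.08, 0.18]] + [[0.00, -0.00, -0.00], [-0.0, 0.0, 0.00], [-0.00, 0.0, 0.0]]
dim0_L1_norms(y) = [0.41, 1.16, 0.77]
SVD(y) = [[-0.27, 0.55, -0.79], [-0.79, 0.35, 0.51], [0.55, 0.76, 0.34]] @ diag([0.9017836579664297, 0.3180978154218099, 0.0001185266117604844]) @ [[-0.27, -0.79, 0.55], [0.55, 0.35, 0.76], [-0.79, 0.51, 0.34]]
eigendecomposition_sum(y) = [[0.06, 0.19, -0.13], [0.19, 0.56, -0.39], [-0.13, -0.39, 0.28]] + [[0.0, -0.00, -0.00], [-0.0, 0.00, 0.0], [-0.0, 0.0, 0.0]] + [[0.10, 0.06, 0.13], [0.06, 0.04, 0.08], [0.13, 0.08, 0.18]]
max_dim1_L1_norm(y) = 1.16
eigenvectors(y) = [[-0.27,  0.79,  0.55], [-0.79,  -0.51,  0.35], [0.55,  -0.34,  0.76]]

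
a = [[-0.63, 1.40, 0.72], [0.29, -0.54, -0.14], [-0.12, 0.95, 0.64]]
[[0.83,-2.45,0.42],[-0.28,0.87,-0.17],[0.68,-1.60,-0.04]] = a@[[0.32, 0.58, -1.25], [0.66, -1.1, -0.46], [0.15, -0.76, 0.38]]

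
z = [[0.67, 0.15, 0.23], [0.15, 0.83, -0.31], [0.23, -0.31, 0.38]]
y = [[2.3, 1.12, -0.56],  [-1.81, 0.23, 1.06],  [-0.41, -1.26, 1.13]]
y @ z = [[1.58, 1.45, -0.03], [-0.93, -0.41, -0.08], [-0.20, -1.46, 0.73]]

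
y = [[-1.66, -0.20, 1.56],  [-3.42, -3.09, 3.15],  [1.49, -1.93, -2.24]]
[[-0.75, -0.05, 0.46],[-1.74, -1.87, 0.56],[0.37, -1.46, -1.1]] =y@ [[0.61, 0.07, 0.18],[0.07, 0.66, 0.13],[0.18, 0.13, 0.5]]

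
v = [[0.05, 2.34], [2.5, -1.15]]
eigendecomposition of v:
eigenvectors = [[0.78, -0.6],[0.63, 0.8]]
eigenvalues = [1.94, -3.04]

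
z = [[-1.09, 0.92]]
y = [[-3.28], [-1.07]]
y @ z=[[3.58,-3.02], [1.17,-0.98]]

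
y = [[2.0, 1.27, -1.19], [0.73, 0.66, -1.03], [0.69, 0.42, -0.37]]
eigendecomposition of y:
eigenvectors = [[0.91, 0.37, 0.71], [0.26, -0.88, -0.63], [0.32, -0.3, 0.31]]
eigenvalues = [1.95, -0.01, 0.35]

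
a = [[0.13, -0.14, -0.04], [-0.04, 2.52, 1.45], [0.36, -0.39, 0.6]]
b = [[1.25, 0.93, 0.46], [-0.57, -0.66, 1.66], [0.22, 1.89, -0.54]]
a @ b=[[0.23,0.14,-0.15], [-1.17,1.04,3.38], [0.8,1.73,-0.81]]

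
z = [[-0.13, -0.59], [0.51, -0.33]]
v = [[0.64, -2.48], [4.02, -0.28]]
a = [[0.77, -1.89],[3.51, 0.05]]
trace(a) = 0.82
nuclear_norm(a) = 5.46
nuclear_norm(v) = 6.51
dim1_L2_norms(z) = [0.6, 0.61]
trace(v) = 0.36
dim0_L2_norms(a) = [3.59, 1.89]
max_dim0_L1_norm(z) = 0.92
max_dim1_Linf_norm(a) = 3.51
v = z + a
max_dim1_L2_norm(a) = 3.51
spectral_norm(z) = 0.70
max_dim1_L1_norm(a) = 3.56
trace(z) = -0.46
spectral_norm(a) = 3.62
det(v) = 9.79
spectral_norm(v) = 4.15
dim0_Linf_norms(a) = [3.51, 1.89]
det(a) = 6.67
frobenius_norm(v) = 4.77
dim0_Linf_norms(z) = [0.51, 0.59]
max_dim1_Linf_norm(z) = 0.59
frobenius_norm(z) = 0.86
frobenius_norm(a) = 4.06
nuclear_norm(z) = 1.19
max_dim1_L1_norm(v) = 4.3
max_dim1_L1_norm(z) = 0.84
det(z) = 0.34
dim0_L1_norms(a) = [4.28, 1.94]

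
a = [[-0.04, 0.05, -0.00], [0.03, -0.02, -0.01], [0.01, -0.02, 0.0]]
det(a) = 0.00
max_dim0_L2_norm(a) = 0.06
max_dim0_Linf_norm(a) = 0.05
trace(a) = -0.06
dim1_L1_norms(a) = [0.09, 0.06, 0.03]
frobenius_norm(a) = 0.08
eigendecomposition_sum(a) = [[-0.04, 0.04, 0.01],  [0.03, -0.03, -0.00],  [0.01, -0.01, -0.00]] + [[-0.00,-0.00,-0.0], [-0.0,-0.0,-0.0], [-0.0,-0.00,-0.0]] + [[0.00, 0.01, -0.0],[0.00, 0.01, -0.01],[-0.00, -0.01, 0.0]]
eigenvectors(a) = [[0.81, -0.47, -0.59], [-0.52, -0.35, -0.65], [-0.26, -0.81, 0.48]]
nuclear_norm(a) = 0.09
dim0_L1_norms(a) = [0.08, 0.09, 0.01]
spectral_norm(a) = 0.08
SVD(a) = [[-0.84, -0.35, 0.42], [0.47, -0.86, 0.22], [0.28, 0.38, 0.88]] @ diag([0.07611258849703506, 0.014109207861199877, 0.0027935865496632887]) @ [[0.66, -0.75, -0.06],[-0.57, -0.55, 0.61],[-0.49, -0.37, -0.79]]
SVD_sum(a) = [[-0.04, 0.05, 0.00], [0.02, -0.03, -0.00], [0.01, -0.02, -0.0]] + [[0.0,  0.00,  -0.0],[0.01,  0.01,  -0.01],[-0.0,  -0.0,  0.00]] + [[-0.00,-0.0,-0.00], [-0.0,-0.00,-0.0], [-0.0,-0.0,-0.0]]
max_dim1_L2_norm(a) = 0.06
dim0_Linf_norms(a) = [0.04, 0.05, 0.01]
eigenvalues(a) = [-0.07, -0.0, 0.01]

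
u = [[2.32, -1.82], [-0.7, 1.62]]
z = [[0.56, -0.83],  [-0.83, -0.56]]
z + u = [[2.88, -2.65], [-1.53, 1.06]]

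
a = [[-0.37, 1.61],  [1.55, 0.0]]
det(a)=-2.496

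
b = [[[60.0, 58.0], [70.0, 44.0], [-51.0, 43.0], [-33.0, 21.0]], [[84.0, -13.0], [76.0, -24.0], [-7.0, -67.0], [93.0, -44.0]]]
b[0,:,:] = [[60.0, 58.0], [70.0, 44.0], [-51.0, 43.0], [-33.0, 21.0]]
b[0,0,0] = 60.0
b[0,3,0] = -33.0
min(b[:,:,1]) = -67.0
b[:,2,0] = [-51.0, -7.0]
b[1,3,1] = -44.0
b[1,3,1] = -44.0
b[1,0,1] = -13.0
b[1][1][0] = 76.0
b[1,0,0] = 84.0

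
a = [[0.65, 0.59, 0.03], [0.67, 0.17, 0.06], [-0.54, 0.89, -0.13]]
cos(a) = [[0.64, -0.23, -0.02], [-0.23, 0.78, -0.01], [-0.15, 0.14, 0.97]]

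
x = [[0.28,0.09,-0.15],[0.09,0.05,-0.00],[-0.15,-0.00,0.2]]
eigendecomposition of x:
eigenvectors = [[-0.80, -0.40, -0.45], [-0.20, -0.53, 0.83], [0.57, -0.75, -0.34]]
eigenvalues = [0.41, 0.12, 0.0]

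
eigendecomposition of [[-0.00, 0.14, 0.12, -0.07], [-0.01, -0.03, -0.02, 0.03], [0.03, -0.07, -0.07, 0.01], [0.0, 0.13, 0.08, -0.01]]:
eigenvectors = [[-0.75, -0.05, -0.76, -0.62], [0.13, 0.51, 0.3, 0.44], [0.49, -0.79, -0.54, -0.41], [-0.42, -0.35, -0.17, 0.5]]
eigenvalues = [-0.14, -0.02, 0.01, 0.04]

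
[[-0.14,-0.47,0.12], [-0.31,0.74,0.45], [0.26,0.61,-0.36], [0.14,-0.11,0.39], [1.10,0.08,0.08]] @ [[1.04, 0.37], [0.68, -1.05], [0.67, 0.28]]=[[-0.38,0.48], [0.48,-0.77], [0.44,-0.65], [0.33,0.28], [1.25,0.35]]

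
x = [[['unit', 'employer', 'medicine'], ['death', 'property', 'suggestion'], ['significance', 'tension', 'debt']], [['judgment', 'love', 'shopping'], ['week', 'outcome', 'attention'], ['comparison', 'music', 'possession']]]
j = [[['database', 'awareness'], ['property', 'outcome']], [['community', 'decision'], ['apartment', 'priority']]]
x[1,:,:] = [['judgment', 'love', 'shopping'], ['week', 'outcome', 'attention'], ['comparison', 'music', 'possession']]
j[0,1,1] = 'outcome'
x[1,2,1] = 'music'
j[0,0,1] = 'awareness'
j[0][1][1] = 'outcome'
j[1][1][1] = 'priority'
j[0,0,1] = 'awareness'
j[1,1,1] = 'priority'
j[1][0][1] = 'decision'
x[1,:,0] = ['judgment', 'week', 'comparison']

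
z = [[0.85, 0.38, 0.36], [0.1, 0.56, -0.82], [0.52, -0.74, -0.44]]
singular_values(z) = [1.01, 1.0, 1.0]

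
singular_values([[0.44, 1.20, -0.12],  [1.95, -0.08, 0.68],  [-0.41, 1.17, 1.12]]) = [2.11, 1.84, 0.93]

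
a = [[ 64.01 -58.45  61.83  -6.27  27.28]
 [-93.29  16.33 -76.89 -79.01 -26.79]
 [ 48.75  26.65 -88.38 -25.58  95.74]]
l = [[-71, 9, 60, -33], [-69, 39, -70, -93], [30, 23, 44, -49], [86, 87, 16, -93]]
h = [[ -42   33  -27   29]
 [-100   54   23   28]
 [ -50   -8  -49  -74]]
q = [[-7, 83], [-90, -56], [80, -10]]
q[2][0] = 80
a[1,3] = -79.01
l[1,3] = -93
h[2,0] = -50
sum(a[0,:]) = 88.4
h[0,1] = 33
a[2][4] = 95.74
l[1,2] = -70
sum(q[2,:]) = 70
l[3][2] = 16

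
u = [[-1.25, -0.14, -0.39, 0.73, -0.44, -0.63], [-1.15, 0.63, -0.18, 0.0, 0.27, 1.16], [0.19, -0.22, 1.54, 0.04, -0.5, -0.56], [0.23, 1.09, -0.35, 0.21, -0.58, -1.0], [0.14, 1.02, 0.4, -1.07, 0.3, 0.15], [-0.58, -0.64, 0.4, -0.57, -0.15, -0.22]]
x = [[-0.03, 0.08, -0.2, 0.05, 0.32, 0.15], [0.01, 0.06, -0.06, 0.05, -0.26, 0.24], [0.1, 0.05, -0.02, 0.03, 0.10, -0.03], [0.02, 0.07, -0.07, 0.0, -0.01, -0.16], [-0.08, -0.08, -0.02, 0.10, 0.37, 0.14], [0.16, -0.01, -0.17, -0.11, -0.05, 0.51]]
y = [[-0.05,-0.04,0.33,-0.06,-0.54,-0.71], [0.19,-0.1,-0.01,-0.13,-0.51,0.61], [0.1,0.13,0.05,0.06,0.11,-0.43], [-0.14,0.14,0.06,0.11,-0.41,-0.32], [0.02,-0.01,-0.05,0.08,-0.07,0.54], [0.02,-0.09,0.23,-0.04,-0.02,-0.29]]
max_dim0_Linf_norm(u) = 1.54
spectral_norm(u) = 2.20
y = u @ x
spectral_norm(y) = 1.30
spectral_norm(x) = 0.67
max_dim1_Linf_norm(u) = 1.54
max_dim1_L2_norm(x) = 0.57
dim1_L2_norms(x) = [0.42, 0.37, 0.16, 0.19, 0.42, 0.57]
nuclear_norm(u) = 8.68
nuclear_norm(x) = 1.78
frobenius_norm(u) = 3.95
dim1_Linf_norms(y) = [0.71, 0.61, 0.43, 0.41, 0.54, 0.29]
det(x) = 0.00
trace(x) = 0.89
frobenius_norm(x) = 0.94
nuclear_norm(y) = 2.85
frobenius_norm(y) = 1.62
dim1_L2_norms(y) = [0.96, 0.83, 0.48, 0.57, 0.55, 0.38]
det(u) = 2.06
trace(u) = 1.21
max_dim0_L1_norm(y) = 2.9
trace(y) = -0.35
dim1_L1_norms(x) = [0.83, 0.68, 0.33, 0.33, 0.79, 1.01]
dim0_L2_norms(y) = [0.26, 0.24, 0.41, 0.21, 0.86, 1.24]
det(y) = 0.00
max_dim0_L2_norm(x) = 0.62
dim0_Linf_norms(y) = [0.19, 0.14, 0.33, 0.13, 0.54, 0.71]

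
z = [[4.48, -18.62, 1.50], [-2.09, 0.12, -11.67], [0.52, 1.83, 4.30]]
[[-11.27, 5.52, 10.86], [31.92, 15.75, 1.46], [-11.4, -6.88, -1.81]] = z@[[-2.1, -1.83, -0.91], [-0.09, -0.82, -0.80], [-2.36, -1.03, 0.03]]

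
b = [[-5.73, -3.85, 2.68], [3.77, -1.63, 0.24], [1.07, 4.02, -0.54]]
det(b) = 36.949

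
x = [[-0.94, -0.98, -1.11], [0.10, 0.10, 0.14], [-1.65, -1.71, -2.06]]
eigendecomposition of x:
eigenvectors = [[0.48, -0.59, -0.76], [-0.06, -0.30, 0.64], [0.88, 0.74, 0.08]]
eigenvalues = [-2.85, -0.05, -0.0]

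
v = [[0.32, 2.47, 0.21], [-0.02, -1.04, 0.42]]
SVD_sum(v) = [[0.28, 2.48, 0.03],[-0.12, -1.02, -0.01]] + [[0.04, -0.01, 0.18], [0.1, -0.02, 0.43]]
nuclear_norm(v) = 3.18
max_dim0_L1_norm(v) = 3.51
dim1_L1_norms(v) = [3.0, 1.48]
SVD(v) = [[-0.92, 0.38], [0.38, 0.92]] @ diag([2.697286863261948, 0.4800453908481135]) @ [[-0.11,-0.99,-0.01], [0.22,-0.04,0.98]]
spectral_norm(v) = 2.70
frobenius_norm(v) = 2.74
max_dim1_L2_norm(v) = 2.5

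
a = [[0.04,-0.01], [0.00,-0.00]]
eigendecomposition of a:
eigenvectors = [[1.0, 0.24],[0.00, 0.97]]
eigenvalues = [0.04, -0.0]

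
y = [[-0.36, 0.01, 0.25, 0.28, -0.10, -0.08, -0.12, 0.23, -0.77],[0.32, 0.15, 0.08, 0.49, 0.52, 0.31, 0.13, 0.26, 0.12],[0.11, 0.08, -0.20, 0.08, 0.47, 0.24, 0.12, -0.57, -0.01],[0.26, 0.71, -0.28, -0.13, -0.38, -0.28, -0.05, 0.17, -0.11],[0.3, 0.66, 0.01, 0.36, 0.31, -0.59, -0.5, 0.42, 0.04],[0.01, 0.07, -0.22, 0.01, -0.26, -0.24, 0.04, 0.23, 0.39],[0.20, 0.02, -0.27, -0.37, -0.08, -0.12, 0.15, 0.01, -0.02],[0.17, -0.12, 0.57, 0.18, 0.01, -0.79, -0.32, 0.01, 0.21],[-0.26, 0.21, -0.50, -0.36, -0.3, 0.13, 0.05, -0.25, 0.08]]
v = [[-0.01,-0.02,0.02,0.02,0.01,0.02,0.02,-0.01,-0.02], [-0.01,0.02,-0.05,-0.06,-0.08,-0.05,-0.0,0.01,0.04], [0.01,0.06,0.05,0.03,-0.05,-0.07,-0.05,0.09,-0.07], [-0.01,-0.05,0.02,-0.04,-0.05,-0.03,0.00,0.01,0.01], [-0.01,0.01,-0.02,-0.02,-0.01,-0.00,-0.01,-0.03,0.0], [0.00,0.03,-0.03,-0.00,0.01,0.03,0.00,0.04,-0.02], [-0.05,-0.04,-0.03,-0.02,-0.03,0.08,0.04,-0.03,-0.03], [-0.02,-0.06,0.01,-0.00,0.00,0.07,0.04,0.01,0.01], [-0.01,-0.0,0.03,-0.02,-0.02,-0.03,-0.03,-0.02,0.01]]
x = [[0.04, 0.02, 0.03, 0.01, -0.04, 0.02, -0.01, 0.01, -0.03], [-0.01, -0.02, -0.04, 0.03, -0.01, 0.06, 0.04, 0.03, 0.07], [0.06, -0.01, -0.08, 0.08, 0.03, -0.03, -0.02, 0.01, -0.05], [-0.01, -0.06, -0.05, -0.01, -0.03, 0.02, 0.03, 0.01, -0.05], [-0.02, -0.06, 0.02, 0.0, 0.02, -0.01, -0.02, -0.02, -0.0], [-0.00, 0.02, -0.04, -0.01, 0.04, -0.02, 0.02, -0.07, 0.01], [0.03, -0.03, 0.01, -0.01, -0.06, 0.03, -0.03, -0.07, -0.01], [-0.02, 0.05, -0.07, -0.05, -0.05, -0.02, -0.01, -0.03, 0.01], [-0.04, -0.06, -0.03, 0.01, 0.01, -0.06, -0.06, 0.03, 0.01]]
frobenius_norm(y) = 2.73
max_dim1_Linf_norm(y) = 0.79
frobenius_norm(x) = 0.33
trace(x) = -0.12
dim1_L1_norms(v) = [0.15, 0.32, 0.48, 0.22, 0.11, 0.16, 0.35, 0.22, 0.17]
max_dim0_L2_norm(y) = 1.14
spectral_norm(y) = 1.61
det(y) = -0.00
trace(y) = -0.23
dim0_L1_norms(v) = [0.13, 0.29, 0.26, 0.21, 0.26, 0.38, 0.19, 0.25, 0.21]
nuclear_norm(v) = 0.70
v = x @ y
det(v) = 0.00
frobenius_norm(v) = 0.31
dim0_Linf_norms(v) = [0.05, 0.06, 0.05, 0.06, 0.08, 0.08, 0.05, 0.09, 0.07]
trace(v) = 0.10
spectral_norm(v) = 0.21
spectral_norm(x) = 0.16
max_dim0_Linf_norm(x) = 0.08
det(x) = -0.00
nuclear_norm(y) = 6.76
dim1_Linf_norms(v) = [0.02, 0.08, 0.09, 0.05, 0.03, 0.04, 0.08, 0.07, 0.03]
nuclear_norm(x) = 0.86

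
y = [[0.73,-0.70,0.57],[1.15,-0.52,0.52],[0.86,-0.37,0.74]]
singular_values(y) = [2.12, 0.29, 0.25]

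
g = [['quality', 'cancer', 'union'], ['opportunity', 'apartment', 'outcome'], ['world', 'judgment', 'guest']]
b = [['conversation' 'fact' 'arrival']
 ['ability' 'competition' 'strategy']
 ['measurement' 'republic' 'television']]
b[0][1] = 'fact'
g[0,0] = 'quality'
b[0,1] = 'fact'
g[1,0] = 'opportunity'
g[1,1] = 'apartment'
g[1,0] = 'opportunity'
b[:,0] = ['conversation', 'ability', 'measurement']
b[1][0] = 'ability'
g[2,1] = 'judgment'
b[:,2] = ['arrival', 'strategy', 'television']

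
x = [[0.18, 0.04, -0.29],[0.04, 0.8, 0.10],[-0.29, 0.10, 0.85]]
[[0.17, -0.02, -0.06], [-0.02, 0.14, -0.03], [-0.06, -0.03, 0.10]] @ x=[[0.05, -0.02, -0.10], [0.01, 0.11, -0.01], [-0.04, -0.02, 0.1]]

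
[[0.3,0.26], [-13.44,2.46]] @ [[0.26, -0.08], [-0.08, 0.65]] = [[0.06,0.15], [-3.69,2.67]]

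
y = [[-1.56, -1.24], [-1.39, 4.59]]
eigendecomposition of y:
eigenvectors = [[-0.98, 0.19], [-0.21, -0.98]]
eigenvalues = [-1.83, 4.86]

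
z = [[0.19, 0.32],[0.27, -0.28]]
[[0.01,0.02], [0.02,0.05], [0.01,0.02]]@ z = [[0.01,-0.0], [0.02,-0.01], [0.01,-0.0]]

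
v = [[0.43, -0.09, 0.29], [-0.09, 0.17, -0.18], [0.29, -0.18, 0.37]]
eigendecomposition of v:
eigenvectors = [[-0.68, 0.65, -0.33],[0.31, 0.67, 0.68],[-0.66, -0.36, 0.66]]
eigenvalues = [0.75, 0.18, 0.04]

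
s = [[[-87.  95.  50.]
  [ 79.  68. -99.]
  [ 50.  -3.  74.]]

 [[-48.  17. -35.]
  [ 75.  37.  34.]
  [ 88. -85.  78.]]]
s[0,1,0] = 79.0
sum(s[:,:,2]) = 102.0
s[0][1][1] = 68.0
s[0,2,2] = 74.0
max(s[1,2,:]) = 88.0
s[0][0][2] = 50.0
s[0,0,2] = 50.0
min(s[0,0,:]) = -87.0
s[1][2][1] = -85.0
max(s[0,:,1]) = 95.0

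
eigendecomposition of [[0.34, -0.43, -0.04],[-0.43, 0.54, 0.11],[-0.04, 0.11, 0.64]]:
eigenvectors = [[0.78, 0.57, 0.27], [0.63, -0.74, -0.25], [-0.06, -0.36, 0.93]]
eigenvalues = [-0.0, 0.92, 0.6]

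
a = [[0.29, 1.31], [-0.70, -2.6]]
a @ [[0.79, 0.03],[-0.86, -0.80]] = [[-0.9, -1.04], [1.68, 2.06]]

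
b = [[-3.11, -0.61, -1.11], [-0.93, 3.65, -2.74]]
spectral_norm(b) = 4.78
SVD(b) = [[0.30, 0.95],[0.95, -0.3]] @ diag([4.7832466484914615, 3.176767460752391]) @ [[-0.38,0.69,-0.62], [-0.84,-0.53,-0.07]]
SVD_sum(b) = [[-0.56, 1.0, -0.90], [-1.75, 3.14, -2.81]] + [[-2.55, -1.61, -0.21],  [0.82, 0.51, 0.07]]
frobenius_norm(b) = 5.74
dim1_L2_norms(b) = [3.36, 4.66]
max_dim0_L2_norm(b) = 3.7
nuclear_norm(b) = 7.96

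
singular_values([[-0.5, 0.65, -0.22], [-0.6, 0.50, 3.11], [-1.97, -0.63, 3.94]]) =[5.39, 1.06, 0.83]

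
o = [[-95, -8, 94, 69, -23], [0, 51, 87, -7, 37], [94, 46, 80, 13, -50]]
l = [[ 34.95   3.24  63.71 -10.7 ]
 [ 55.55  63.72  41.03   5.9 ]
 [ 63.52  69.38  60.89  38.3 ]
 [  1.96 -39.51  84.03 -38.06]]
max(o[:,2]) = 94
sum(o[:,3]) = 75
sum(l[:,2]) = 249.66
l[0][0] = 34.95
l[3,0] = 1.96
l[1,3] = 5.9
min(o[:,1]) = -8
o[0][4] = -23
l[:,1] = [3.24, 63.72, 69.38, -39.51]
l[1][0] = 55.55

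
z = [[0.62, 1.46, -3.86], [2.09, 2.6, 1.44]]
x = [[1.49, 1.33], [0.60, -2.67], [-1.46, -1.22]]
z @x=[[7.44, 1.64], [2.57, -5.92]]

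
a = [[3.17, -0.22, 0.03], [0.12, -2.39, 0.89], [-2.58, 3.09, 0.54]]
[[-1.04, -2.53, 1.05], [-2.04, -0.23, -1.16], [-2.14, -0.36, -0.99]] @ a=[[-6.31, 9.52, -1.72], [-3.50, -2.59, -0.89], [-4.27, -1.73, -0.92]]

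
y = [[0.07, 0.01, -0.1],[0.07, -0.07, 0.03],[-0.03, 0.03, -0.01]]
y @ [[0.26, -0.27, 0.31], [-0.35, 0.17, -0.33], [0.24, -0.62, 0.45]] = [[-0.01,0.04,-0.03], [0.05,-0.05,0.06], [-0.02,0.02,-0.02]]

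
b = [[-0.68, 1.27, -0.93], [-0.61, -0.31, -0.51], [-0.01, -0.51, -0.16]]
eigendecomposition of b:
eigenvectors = [[0.80+0.00j, 0.80-0.00j, (-0.5+0j)], [(-0.04+0.48j), (-0.04-0.48j), 0.46+0.00j], [(-0.35+0.08j), -0.35-0.08j, 0.74+0.00j]]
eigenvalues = [(-0.34+0.66j), (-0.34-0.66j), (-0.47+0j)]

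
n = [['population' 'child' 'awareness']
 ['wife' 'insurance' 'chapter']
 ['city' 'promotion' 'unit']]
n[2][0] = 'city'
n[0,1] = 'child'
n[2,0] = 'city'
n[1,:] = ['wife', 'insurance', 'chapter']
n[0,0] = 'population'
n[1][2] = 'chapter'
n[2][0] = 'city'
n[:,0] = ['population', 'wife', 'city']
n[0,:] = ['population', 'child', 'awareness']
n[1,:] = ['wife', 'insurance', 'chapter']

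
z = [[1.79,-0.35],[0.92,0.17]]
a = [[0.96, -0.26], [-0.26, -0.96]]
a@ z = [[1.48,-0.38], [-1.35,-0.07]]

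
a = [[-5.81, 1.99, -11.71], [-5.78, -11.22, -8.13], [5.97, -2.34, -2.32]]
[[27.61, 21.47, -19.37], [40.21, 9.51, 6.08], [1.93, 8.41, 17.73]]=a@[[-1.08, 0.71, 2.31], [-1.52, 0.33, -1.87], [-2.08, -2.13, 0.19]]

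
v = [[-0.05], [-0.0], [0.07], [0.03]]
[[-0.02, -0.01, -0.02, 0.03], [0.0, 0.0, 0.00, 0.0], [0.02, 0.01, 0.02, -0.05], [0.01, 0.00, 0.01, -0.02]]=v @ [[0.35, 0.13, 0.34, -0.65]]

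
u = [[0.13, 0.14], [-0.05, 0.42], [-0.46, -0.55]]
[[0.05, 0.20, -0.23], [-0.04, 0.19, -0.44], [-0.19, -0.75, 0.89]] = u @ [[0.47, 0.97, -0.61], [-0.05, 0.56, -1.11]]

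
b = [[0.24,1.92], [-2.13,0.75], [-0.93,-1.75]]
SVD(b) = [[-0.7, -0.1], [-0.08, -0.97], [0.71, -0.21]] @ diag([2.7264311879364165, 2.3102755198130858]) @ [[-0.24, -0.97], [0.97, -0.24]]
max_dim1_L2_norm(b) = 2.26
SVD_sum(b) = [[0.46,1.86], [0.05,0.21], [-0.46,-1.87]] + [[-0.22,0.06], [-2.18,0.54], [-0.47,0.12]]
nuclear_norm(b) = 5.04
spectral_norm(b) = 2.73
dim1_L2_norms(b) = [1.93, 2.26, 1.98]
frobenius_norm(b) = 3.57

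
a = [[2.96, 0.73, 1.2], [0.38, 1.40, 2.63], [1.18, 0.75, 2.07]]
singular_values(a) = [4.61, 2.16, 0.28]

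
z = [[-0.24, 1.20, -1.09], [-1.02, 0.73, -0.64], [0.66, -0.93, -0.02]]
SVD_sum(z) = [[-0.72, 1.12, -0.75], [-0.62, 0.97, -0.65], [0.46, -0.72, 0.48]] + [[0.44, 0.02, -0.38],  [-0.24, -0.01, 0.21],  [0.36, 0.02, -0.32]] + [[0.04, 0.06, 0.05], [-0.16, -0.23, -0.19], [-0.16, -0.23, -0.19]]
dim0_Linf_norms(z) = [1.02, 1.2, 1.09]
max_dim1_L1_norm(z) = 2.53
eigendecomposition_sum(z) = [[(-0.12+0.74j), 0.64-0.38j, (-0.48+0.03j)], [-0.50+0.18j, 0.46+0.27j, (-0.18-0.29j)], [(0.34-0.18j), -0.35-0.15j, 0.16+0.19j]] + [[-0.12-0.74j, 0.64+0.38j, -0.48-0.03j], [-0.50-0.18j, 0.46-0.27j, -0.18+0.29j], [0.34+0.18j, -0.35+0.15j, (0.16-0.19j)]] + [[(-0.01+0j), -0.09-0.00j, -0.13+0.00j],  [-0.02+0.00j, (-0.18-0j), (-0.27+0j)],  [(-0.02+0j), (-0.22-0j), -0.34+0.00j]]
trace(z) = 0.47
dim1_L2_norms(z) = [1.64, 1.41, 1.14]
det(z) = -0.89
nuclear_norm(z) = 3.55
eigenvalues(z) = [(0.5+1.2j), (0.5-1.2j), (-0.53+0j)]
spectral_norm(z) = 2.25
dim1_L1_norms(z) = [2.53, 2.39, 1.61]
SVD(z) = [[-0.68,0.71,-0.18], [-0.59,-0.39,0.71], [0.44,0.58,0.68]] @ diag([2.251057538359557, 0.8156222961040829, 0.4868266930772398]) @ [[0.47, -0.73, 0.49], [0.75, 0.03, -0.66], [-0.47, -0.68, -0.57]]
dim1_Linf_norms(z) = [1.2, 1.02, 0.93]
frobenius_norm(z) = 2.44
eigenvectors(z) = [[-0.75+0.00j, (-0.75-0j), (0.28+0j)], [-0.26-0.47j, -0.26+0.47j, 0.61+0.00j], [(0.23+0.31j), 0.23-0.31j, (0.74+0j)]]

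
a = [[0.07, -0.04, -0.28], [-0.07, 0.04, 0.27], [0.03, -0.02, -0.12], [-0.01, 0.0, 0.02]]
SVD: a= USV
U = [[-0.69, -0.07, 0.65], [0.66, -0.13, 0.38], [-0.29, -0.3, -0.65], [0.05, -0.94, 0.11]]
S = [0.42, 0.01, 0.0]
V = [[-0.24, 0.14, 0.96], [0.81, 0.58, 0.12], [-0.54, 0.8, -0.25]]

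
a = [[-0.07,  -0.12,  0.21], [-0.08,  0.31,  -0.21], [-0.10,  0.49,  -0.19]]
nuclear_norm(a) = 0.90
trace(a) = 0.05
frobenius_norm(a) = 0.70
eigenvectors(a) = [[(-0.98+0j), (0.1-0.4j), 0.10+0.40j],[(-0.2+0j), (0.42+0.28j), 0.42-0.28j],[-0.01+0.00j, 0.76+0.00j, 0.76-0.00j]]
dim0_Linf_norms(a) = [0.1, 0.49, 0.21]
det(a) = -0.01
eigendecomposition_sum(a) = [[(-0.07+0j), -0.10+0.00j, (0.07+0j)], [-0.01+0.00j, (-0.02+0j), (0.01+0j)], [(-0+0j), (-0+0j), 0j]] + [[0.03j, (-0.01-0.14j), 0.07+0.07j], [(-0.03-0.01j), 0.17+0.05j, (-0.11+0.05j)], [-0.05+0.01j, (0.25-0.08j), -0.10+0.16j]] + [[0.00-0.03j, -0.01+0.14j, 0.07-0.07j],[(-0.03+0.01j), (0.17-0.05j), -0.11-0.05j],[-0.05-0.01j, 0.25+0.08j, -0.10-0.16j]]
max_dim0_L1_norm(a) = 0.92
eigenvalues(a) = [(-0.09+0j), (0.07+0.23j), (0.07-0.23j)]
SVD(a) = [[0.28, 0.91, -0.29], [-0.56, -0.09, -0.82], [-0.78, 0.4, 0.49]] @ diag([0.6806116043689505, 0.17564969919130022, 0.0459894245705336]) @ [[0.15,-0.87,0.48],[-0.55,0.33,0.77],[0.82,0.38,0.43]]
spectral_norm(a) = 0.68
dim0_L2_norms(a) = [0.15, 0.59, 0.35]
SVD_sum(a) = [[0.03, -0.17, 0.09], [-0.06, 0.33, -0.18], [-0.08, 0.46, -0.25]] + [[-0.09,0.05,0.12], [0.01,-0.01,-0.01], [-0.04,0.02,0.05]] + [[-0.01,-0.01,-0.01],  [-0.03,-0.01,-0.02],  [0.02,0.01,0.01]]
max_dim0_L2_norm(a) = 0.59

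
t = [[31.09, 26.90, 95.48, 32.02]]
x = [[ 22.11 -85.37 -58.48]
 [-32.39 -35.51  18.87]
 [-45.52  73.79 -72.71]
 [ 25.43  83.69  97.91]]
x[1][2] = 18.87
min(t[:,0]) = 31.09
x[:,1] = [-85.37, -35.51, 73.79, 83.69]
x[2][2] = -72.71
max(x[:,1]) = 83.69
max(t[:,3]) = 32.02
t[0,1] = 26.9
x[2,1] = 73.79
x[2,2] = -72.71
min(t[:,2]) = 95.48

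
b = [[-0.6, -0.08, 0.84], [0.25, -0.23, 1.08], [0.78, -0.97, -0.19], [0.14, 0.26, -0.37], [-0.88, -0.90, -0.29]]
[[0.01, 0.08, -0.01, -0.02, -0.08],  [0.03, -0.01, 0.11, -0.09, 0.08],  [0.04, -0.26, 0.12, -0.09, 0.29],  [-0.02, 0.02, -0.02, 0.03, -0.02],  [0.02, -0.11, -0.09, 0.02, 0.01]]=b@[[0.01, -0.09, 0.12, -0.06, 0.16], [-0.04, 0.19, -0.04, 0.06, -0.17], [0.02, 0.05, 0.07, -0.06, -0.0]]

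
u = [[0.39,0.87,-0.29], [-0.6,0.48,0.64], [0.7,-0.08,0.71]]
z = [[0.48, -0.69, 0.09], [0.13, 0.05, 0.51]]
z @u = [[0.66, 0.08, -0.52], [0.38, 0.1, 0.36]]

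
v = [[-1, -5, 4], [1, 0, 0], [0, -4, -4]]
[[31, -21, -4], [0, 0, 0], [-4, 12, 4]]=v @ [[0, 0, 0], [-3, 1, 0], [4, -4, -1]]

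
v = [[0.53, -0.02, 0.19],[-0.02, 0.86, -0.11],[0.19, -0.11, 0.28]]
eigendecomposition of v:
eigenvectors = [[-0.45, -0.87, -0.17],[0.13, -0.26, 0.96],[0.88, -0.41, -0.23]]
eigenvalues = [0.17, 0.61, 0.89]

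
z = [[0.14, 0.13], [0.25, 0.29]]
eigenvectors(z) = [[-0.73,-0.43], [0.68,-0.90]]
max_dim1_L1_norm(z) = 0.54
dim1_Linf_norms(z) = [0.14, 0.29]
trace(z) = 0.43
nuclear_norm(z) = 0.45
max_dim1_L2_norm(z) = 0.38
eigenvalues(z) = [0.02, 0.41]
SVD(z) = [[-0.45, -0.9], [-0.9, 0.45]] @ diag([0.42748212501365207, 0.018948160697342266]) @ [[-0.67, -0.74], [-0.74, 0.67]]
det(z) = 0.01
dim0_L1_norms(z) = [0.39, 0.42]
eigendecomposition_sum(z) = [[0.01, -0.01], [-0.01, 0.01]] + [[0.13, 0.14],[0.26, 0.28]]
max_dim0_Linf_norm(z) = 0.29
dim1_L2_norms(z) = [0.19, 0.38]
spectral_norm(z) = 0.43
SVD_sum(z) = [[0.13, 0.14],[0.26, 0.28]] + [[0.01, -0.01],[-0.01, 0.01]]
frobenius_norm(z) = 0.43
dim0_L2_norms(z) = [0.29, 0.32]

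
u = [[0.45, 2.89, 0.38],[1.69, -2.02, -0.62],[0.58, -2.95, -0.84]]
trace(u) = -2.41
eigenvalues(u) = [-3.96, 1.77, -0.22]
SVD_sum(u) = [[-0.55, 2.62, 0.61],[0.48, -2.29, -0.54],[0.63, -2.97, -0.70]] + [[1.02,0.25,-0.14], [1.19,0.29,-0.16], [-0.02,-0.00,0.00]] + [[-0.02, 0.02, -0.10], [0.01, -0.02, 0.08], [-0.03, 0.03, -0.15]]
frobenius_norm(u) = 5.08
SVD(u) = [[0.57, 0.65, 0.5], [-0.50, 0.76, -0.41], [-0.65, -0.01, 0.76]] @ diag([4.8032902683756875, 1.6289020380854127, 0.19869762970054483]) @ [[-0.20, 0.95, 0.22], [0.96, 0.23, -0.13], [-0.18, 0.19, -0.97]]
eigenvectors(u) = [[0.45, -0.85, 0.18], [-0.6, -0.43, -0.17], [-0.66, 0.30, 0.97]]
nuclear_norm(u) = 6.63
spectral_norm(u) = 4.80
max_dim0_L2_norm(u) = 4.6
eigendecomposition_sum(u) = [[-0.78, 1.87, 0.47], [1.04, -2.50, -0.62], [1.13, -2.71, -0.68]] + [[1.25, 1.0, -0.05], [0.63, 0.50, -0.03], [-0.43, -0.34, 0.02]] + [[-0.02, 0.02, -0.03], [0.02, -0.02, 0.03], [-0.12, 0.11, -0.18]]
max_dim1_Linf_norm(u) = 2.95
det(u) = 1.55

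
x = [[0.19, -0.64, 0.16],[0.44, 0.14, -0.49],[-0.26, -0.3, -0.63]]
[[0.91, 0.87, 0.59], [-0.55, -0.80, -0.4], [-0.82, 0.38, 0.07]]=x @ [[0.64,-0.84,-0.19], [-0.87,-1.49,-0.88], [1.45,0.45,0.39]]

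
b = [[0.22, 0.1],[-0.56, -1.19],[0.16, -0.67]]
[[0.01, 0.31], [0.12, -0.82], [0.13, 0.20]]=b @ [[0.13,1.40], [-0.16,0.03]]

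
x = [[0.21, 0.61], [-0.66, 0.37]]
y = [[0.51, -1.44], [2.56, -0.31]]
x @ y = [[1.67,-0.49],[0.61,0.84]]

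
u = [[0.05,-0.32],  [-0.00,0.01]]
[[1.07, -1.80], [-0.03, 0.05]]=u @ [[2.38, -3.36], [-2.96, 5.1]]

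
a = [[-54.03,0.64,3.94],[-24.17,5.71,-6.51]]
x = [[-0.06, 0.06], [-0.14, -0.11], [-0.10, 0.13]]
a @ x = [[2.76, -2.8], [1.3, -2.92]]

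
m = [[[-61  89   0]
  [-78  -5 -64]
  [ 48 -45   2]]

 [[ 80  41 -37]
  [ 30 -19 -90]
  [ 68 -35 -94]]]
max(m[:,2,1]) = -35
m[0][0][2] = 0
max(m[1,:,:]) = 80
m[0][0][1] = 89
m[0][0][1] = 89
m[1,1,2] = -90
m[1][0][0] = 80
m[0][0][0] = -61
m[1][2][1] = -35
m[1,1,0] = 30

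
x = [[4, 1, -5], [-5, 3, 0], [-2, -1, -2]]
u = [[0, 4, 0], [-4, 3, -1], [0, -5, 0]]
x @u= [[-4, 44, -1], [-12, -11, -3], [4, -1, 1]]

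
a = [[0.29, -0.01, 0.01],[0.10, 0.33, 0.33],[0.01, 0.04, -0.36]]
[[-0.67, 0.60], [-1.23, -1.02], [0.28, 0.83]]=a @ [[-2.33,2.12], [-1.98,-1.33], [-1.05,-2.4]]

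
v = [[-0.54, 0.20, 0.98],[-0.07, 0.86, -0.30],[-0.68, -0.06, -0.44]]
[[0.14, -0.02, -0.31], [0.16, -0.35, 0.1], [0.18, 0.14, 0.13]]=v @[[-0.26, -0.16, 0.01], [0.16, -0.43, 0.01], [-0.03, -0.02, -0.31]]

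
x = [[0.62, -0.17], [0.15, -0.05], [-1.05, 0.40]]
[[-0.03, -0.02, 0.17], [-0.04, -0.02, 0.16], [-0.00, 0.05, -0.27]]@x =[[-0.2, 0.07], [-0.20, 0.07], [0.29, -0.11]]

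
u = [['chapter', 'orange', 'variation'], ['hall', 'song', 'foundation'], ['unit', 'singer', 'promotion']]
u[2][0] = 'unit'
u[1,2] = 'foundation'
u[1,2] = 'foundation'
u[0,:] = ['chapter', 'orange', 'variation']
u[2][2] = 'promotion'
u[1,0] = 'hall'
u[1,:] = ['hall', 'song', 'foundation']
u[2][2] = 'promotion'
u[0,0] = 'chapter'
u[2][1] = 'singer'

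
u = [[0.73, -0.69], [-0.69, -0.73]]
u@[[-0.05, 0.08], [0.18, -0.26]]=[[-0.16, 0.24], [-0.1, 0.13]]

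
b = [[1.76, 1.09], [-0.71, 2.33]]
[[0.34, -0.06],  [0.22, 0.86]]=b @ [[0.11, -0.22],  [0.13, 0.3]]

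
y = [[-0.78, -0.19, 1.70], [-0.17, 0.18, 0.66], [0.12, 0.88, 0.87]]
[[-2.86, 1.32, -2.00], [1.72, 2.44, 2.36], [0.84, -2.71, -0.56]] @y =[[1.77, -0.98, -5.73], [-1.47, 2.19, 6.59], [-0.26, -1.14, -0.85]]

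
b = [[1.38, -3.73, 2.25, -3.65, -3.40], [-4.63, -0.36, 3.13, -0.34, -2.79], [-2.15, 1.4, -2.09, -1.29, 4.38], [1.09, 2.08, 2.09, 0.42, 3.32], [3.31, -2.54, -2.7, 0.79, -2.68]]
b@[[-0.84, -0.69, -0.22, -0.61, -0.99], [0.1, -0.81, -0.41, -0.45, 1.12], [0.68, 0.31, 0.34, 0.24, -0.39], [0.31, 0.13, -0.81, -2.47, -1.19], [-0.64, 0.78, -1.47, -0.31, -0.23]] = [[1.04, -0.36, 9.95, 11.45, -1.30],[7.66, 2.24, 6.61, 5.44, 4.01],[-2.68, 2.95, -6.21, 2.01, 5.04],[-1.28, 0.86, -5.60, -3.17, -0.83],[-2.91, -3.05, 2.69, -2.64, -5.39]]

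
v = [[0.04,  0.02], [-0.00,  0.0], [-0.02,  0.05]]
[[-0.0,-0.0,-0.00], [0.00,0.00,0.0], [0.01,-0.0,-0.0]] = v@ [[-0.1, -0.01, -0.07], [0.08, -0.08, -0.09]]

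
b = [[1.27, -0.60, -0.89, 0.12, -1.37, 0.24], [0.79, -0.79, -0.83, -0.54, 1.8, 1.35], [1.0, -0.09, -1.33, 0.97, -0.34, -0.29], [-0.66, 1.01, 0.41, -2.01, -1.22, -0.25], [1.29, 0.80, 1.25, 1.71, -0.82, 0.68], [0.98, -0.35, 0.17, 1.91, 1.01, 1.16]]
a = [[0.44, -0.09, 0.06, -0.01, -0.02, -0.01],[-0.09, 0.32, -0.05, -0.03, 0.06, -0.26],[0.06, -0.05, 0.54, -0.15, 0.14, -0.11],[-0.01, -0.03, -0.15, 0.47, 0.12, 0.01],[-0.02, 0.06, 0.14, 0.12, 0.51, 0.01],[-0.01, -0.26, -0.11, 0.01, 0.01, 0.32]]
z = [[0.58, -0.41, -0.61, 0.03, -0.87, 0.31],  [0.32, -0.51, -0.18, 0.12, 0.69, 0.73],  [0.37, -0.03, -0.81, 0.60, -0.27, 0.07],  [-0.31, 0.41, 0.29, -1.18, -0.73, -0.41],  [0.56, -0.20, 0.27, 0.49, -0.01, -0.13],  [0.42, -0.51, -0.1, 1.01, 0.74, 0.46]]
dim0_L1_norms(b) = [5.99, 3.64, 4.88, 7.26, 6.56, 3.97]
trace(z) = -1.47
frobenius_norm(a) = 1.22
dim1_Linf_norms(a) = [0.44, 0.32, 0.54, 0.47, 0.51, 0.32]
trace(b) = -2.52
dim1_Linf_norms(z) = [0.87, 0.73, 0.81, 1.18, 0.56, 1.01]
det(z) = 0.00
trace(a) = 2.60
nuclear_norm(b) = 12.64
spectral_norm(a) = 0.71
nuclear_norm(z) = 5.81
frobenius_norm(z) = 3.12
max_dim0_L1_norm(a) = 1.05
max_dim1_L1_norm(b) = 6.55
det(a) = 0.00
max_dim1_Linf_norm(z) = 1.18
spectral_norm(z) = 2.45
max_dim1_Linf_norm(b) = 2.01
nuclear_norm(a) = 2.60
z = b @ a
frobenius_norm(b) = 6.18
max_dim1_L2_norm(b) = 2.82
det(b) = -9.92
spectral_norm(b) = 4.27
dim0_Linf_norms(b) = [1.29, 1.01, 1.33, 2.01, 1.8, 1.35]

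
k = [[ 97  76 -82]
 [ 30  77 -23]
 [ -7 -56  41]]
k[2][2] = 41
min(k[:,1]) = -56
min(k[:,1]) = -56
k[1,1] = 77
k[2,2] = 41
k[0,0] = 97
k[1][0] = 30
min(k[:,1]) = -56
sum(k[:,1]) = 97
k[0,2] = -82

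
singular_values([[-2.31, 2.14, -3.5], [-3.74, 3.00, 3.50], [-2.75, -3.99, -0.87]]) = [6.11, 4.89, 4.51]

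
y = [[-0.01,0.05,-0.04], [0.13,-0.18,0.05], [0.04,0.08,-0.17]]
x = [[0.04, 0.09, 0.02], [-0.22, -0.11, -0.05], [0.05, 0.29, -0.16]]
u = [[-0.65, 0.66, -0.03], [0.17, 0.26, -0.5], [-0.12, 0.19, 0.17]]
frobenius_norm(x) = 0.43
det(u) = -0.07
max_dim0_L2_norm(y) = 0.2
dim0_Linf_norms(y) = [0.13, 0.18, 0.17]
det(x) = -0.00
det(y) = 0.00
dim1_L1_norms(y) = [0.1, 0.36, 0.29]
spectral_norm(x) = 0.37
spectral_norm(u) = 0.96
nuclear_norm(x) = 0.63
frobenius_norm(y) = 0.30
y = x @ u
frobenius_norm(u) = 1.13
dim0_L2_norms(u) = [0.68, 0.73, 0.53]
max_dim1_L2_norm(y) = 0.23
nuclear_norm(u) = 1.68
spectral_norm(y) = 0.26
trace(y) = -0.36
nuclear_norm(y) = 0.42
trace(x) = -0.23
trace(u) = -0.22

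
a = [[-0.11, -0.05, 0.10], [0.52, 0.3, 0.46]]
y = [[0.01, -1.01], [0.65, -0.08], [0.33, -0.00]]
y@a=[[-0.53, -0.3, -0.46], [-0.11, -0.06, 0.03], [-0.04, -0.02, 0.03]]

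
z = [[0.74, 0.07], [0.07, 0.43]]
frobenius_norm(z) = 0.86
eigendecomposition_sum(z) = [[0.72,0.16], [0.16,0.03]] + [[0.02,-0.09],[-0.09,0.40]]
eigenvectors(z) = [[0.98, -0.21],[0.21, 0.98]]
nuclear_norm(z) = 1.17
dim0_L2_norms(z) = [0.74, 0.44]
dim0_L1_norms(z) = [0.81, 0.5]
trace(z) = 1.17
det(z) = 0.31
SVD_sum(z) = [[0.72, 0.16], [0.16, 0.03]] + [[0.02, -0.09], [-0.09, 0.40]]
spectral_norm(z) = 0.76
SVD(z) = [[-0.98, -0.21], [-0.21, 0.98]] @ diag([0.7550735135169493, 0.4149264864830506]) @ [[-0.98, -0.21],  [-0.21, 0.98]]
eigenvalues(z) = [0.76, 0.41]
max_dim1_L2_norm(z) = 0.74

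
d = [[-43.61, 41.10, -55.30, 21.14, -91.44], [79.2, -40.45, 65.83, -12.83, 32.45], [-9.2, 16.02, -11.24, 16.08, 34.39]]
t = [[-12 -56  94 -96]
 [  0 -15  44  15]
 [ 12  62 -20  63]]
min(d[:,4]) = -91.44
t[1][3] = 15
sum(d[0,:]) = -128.10999999999999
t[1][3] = 15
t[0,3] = -96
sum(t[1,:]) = 44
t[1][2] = 44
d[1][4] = 32.45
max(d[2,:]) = 34.39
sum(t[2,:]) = 117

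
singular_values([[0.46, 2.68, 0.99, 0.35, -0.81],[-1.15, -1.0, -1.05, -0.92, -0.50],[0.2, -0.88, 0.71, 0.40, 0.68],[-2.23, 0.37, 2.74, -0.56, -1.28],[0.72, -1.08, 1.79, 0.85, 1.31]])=[4.07, 3.29, 3.18, 0.1, 0.0]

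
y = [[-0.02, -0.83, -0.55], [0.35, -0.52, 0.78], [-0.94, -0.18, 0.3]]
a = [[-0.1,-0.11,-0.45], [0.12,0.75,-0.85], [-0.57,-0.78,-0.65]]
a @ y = [[0.39,0.22,-0.17], [1.06,-0.34,0.26], [0.35,1.0,-0.49]]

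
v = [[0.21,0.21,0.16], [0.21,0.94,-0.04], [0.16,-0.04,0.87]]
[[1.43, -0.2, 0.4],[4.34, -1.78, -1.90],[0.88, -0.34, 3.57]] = v@[[1.94, 2.14, 1.14], [4.22, -2.41, -2.11], [0.85, -0.9, 3.8]]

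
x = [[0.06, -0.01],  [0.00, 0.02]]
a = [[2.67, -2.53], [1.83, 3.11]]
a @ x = [[0.16,-0.08], [0.11,0.04]]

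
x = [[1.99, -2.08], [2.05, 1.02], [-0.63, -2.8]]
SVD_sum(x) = [[0.13,-2.19], [-0.05,0.89], [0.17,-2.75]] + [[1.86, 0.11], [2.1, 0.13], [-0.80, -0.05]]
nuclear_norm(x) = 6.56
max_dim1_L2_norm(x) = 2.88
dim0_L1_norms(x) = [4.67, 5.9]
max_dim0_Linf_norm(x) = 2.8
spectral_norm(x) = 3.64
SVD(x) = [[0.60,  0.64], [-0.25,  0.72], [0.76,  -0.27]] @ diag([3.636497681992488, 2.9227015942212193]) @ [[0.06, -1.0], [1.0, 0.06]]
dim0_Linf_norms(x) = [2.05, 2.8]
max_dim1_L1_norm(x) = 4.07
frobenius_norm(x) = 4.67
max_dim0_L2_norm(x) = 3.63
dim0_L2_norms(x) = [2.93, 3.63]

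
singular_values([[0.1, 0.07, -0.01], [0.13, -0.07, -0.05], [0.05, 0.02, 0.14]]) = [0.17, 0.16, 0.09]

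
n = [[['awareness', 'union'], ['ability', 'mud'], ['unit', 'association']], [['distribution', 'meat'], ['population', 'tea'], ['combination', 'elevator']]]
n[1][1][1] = 'tea'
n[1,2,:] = ['combination', 'elevator']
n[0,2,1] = 'association'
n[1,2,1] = 'elevator'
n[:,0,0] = ['awareness', 'distribution']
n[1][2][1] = 'elevator'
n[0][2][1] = 'association'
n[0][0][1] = 'union'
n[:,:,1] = [['union', 'mud', 'association'], ['meat', 'tea', 'elevator']]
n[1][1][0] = 'population'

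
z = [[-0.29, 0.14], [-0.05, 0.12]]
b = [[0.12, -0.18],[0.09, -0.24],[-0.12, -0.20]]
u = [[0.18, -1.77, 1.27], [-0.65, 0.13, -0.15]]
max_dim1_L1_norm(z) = 0.43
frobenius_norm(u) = 2.29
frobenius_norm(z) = 0.35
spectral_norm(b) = 0.37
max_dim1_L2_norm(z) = 0.32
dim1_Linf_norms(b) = [0.18, 0.24, 0.2]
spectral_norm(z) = 0.34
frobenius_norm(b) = 0.41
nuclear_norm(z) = 0.42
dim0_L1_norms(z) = [0.34, 0.26]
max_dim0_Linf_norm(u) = 1.77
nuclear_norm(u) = 2.83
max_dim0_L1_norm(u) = 1.9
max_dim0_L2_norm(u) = 1.77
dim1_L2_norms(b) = [0.22, 0.26, 0.23]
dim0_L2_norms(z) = [0.29, 0.18]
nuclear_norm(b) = 0.55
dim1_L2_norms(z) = [0.32, 0.13]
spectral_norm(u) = 2.20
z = u @ b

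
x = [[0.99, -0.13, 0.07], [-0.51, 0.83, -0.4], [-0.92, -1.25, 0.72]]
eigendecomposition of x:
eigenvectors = [[0.0,-0.64,0.27], [-0.46,0.33,-0.64], [-0.89,0.69,0.72]]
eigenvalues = [0.07, 0.98, 1.49]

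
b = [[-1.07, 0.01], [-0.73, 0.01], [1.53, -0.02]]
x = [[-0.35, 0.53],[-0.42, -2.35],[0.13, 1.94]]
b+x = [[-1.42,0.54], [-1.15,-2.34], [1.66,1.92]]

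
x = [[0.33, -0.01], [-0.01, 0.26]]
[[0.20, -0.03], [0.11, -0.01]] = x @ [[0.62, -0.08], [0.45, -0.06]]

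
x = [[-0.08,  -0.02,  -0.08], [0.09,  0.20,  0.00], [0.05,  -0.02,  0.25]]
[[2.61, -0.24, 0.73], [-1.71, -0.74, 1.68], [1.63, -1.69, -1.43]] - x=[[2.69, -0.22, 0.81], [-1.80, -0.94, 1.68], [1.58, -1.67, -1.68]]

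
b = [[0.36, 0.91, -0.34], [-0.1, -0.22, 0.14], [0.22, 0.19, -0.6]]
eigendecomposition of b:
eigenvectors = [[-0.54, 0.95, -0.92],[0.21, -0.20, 0.3],[-0.81, 0.25, -0.26]]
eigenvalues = [-0.5, 0.08, -0.04]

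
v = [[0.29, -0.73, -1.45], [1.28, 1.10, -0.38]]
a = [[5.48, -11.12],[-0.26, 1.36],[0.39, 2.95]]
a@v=[[-12.64, -16.23, -3.72],  [1.67, 1.69, -0.14],  [3.89, 2.96, -1.69]]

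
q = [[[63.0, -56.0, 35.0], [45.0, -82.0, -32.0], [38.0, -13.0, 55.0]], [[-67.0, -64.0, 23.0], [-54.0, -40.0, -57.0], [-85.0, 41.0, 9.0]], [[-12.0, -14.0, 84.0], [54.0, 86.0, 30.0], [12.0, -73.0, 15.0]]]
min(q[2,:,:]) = -73.0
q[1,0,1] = -64.0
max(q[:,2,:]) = 55.0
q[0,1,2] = -32.0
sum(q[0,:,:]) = 53.0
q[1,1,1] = -40.0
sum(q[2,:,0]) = 54.0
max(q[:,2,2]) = 55.0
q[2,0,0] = -12.0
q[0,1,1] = -82.0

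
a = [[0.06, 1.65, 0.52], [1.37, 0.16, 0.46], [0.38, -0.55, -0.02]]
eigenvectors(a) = [[0.73, 0.74, -0.28], [0.68, -0.53, -0.28], [-0.06, -0.41, 0.92]]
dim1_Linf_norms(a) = [1.65, 1.37, 0.55]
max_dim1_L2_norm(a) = 1.73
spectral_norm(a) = 1.85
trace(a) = 0.20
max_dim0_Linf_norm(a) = 1.65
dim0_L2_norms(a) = [1.42, 1.75, 0.69]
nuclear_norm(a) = 3.34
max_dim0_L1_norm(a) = 2.36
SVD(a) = [[0.91,-0.24,0.32], [0.33,0.90,-0.27], [-0.23,0.36,0.91]] @ diag([1.852568378872158, 1.457780127239951, 0.027703830552078135]) @ [[0.23, 0.91, 0.34],[0.93, -0.31, 0.19],[-0.28, -0.27, 0.92]]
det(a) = -0.07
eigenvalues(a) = [1.57, -1.4, 0.03]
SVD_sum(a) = [[0.39, 1.54, 0.58], [0.14, 0.56, 0.21], [-0.1, -0.38, -0.14]] + [[-0.33, 0.11, -0.07], [1.23, -0.40, 0.26], [0.48, -0.16, 0.10]] + [[-0.00, -0.00, 0.01], [0.00, 0.0, -0.01], [-0.01, -0.01, 0.02]]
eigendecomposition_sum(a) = [[0.86, 0.80, 0.51], [0.81, 0.76, 0.48], [-0.07, -0.07, -0.04]] + [[-0.79, 0.84, 0.02], [0.57, -0.60, -0.01], [0.44, -0.47, -0.01]] + [[-0.0, 0.00, -0.01], [-0.0, 0.00, -0.01], [0.01, -0.01, 0.03]]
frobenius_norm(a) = 2.36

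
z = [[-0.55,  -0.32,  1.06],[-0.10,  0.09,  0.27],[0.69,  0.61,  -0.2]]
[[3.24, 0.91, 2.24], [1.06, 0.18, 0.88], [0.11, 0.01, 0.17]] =z @ [[-0.06, 0.75, -0.87],[1.38, -0.46, 2.0],[3.44, 1.11, 2.27]]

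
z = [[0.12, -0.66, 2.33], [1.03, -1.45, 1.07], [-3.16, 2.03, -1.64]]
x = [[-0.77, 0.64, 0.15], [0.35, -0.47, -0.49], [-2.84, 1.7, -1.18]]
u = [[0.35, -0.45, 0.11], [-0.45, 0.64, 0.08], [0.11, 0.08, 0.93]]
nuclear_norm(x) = 4.47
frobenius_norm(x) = 3.74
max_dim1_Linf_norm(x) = 2.84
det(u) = 0.00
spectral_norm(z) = 4.81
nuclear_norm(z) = 7.21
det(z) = -4.66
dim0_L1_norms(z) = [4.31, 4.14, 5.04]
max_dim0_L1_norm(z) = 5.04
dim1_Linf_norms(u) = [0.45, 0.64, 0.93]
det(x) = -0.02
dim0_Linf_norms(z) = [3.16, 2.03, 2.33]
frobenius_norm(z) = 5.19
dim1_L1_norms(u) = [0.91, 1.17, 1.12]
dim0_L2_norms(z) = [3.33, 2.58, 3.04]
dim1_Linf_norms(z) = [2.33, 1.45, 3.16]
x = u @ z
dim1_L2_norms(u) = [0.58, 0.79, 0.94]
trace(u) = 1.92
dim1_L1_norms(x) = [1.56, 1.31, 5.72]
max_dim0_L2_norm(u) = 0.94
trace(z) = -2.97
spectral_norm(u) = 0.97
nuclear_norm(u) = 1.92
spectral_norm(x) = 3.64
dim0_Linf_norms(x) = [2.84, 1.7, 1.18]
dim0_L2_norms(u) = [0.58, 0.79, 0.94]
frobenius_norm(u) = 1.36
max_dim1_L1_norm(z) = 6.83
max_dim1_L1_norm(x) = 5.72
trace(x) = -2.42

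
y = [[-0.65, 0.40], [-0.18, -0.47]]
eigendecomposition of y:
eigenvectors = [[0.83+0.00j,  0.83-0.00j], [0.19+0.52j,  (0.19-0.52j)]]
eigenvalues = [(-0.56+0.25j), (-0.56-0.25j)]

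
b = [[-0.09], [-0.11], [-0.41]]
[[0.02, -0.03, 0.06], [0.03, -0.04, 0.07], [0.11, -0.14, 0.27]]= b@ [[-0.27, 0.33, -0.66]]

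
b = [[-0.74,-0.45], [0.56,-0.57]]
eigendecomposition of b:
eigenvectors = [[0.11-0.66j,  0.11+0.66j], [-0.74+0.00j,  -0.74-0.00j]]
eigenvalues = [(-0.65+0.49j), (-0.65-0.49j)]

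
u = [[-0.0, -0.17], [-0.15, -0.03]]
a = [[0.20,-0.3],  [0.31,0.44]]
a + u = [[0.20, -0.47], [0.16, 0.41]]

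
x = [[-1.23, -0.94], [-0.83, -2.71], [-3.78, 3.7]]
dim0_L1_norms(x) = [5.84, 7.35]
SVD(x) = [[-0.00, -0.54],  [0.3, -0.81],  [-0.95, -0.25]] @ diag([5.488800111959347, 2.877668036962405]) @ [[0.61,  -0.79], [0.79,  0.61]]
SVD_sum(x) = [[-0.01, 0.01], [1.0, -1.29], [-3.21, 4.14]] + [[-1.22,-0.95], [-1.83,-1.42], [-0.57,-0.44]]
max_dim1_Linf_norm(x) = 3.78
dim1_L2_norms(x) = [1.55, 2.83, 5.29]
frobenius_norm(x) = 6.20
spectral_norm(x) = 5.49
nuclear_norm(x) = 8.37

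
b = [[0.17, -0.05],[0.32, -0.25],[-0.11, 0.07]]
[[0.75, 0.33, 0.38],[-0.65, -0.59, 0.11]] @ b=[[0.19,-0.09],[-0.31,0.19]]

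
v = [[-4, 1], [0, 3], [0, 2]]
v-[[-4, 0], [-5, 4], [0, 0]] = [[0, 1], [5, -1], [0, 2]]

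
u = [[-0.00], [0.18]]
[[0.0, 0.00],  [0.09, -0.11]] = u@ [[0.50, -0.63]]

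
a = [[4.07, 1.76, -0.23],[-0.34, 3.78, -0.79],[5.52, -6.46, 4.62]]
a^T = [[4.07, -0.34, 5.52], [1.76, 3.78, -6.46], [-0.23, -0.79, 4.62]]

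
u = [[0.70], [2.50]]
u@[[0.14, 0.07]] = [[0.10, 0.05], [0.35, 0.18]]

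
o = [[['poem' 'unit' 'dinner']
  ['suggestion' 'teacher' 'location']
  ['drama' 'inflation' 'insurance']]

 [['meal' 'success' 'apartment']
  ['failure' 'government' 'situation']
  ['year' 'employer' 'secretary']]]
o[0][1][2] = 'location'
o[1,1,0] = 'failure'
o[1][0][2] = 'apartment'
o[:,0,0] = ['poem', 'meal']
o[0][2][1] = 'inflation'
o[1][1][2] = 'situation'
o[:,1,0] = ['suggestion', 'failure']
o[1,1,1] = 'government'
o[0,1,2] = 'location'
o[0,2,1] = 'inflation'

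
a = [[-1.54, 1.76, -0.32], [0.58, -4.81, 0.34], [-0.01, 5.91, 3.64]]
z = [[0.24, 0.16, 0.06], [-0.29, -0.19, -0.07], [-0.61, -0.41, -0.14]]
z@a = [[-0.28, 0.01, 0.20], [0.34, -0.01, -0.23], [0.70, 0.07, -0.45]]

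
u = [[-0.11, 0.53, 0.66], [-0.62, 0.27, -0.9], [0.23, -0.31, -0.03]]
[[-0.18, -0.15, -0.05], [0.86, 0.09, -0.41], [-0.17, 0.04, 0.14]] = u @[[-0.59, 0.53, 0.55], [0.16, 0.30, -0.06], [-0.5, -0.38, 0.06]]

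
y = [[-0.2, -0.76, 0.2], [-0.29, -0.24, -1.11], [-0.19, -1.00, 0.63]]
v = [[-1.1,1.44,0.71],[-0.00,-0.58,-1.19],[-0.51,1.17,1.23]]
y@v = [[0.12, 0.39, 1.01], [0.89, -1.58, -1.29], [-0.11, 1.04, 1.83]]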